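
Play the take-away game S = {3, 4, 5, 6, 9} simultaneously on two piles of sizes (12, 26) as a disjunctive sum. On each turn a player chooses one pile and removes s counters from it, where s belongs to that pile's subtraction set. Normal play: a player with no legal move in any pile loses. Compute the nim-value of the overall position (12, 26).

0

All piles use S = {3, 4, 5, 6, 9}:
G(0) = 0
G(1) = mex{} = 0
G(2) = mex{} = 0
G(3) = mex{0} = 1
G(4) = mex{0,0} = 1
G(5) = mex{0,0,0} = 1
G(6) = mex{1,0,0,0} = 2
G(7) = mex{1,1,0,0} = 2
G(8) = mex{1,1,1,0} = 2
G(9) = mex{2,1,1,1,0} = 3
G(10) = mex{2,2,1,1,0} = 3
G(11) = mex{2,2,2,1,0} = 3
G(12) = mex{3,2,2,2,1} = 0
G(13) = mex{3,3,2,2,1} = 0
G(14) = mex{3,3,3,2,1} = 0
G(15) = mex{0,3,3,3,2} = 1
G(16) = mex{0,0,3,3,2} = 1
G(17) = mex{0,0,0,3,2} = 1
G(18) = mex{1,0,0,0,3} = 2
G(19) = mex{1,1,0,0,3} = 2
G(20) = mex{1,1,1,0,3} = 2
G(21) = mex{2,1,1,1,0} = 3
G(22) = mex{2,2,1,1,0} = 3
G(23) = mex{2,2,2,1,0} = 3
G(24) = mex{3,2,2,2,1} = 0
G(25) = mex{3,3,2,2,1} = 0
G(26) = mex{3,3,3,2,1} = 0
Pile A: G(12) = 0.
Pile B: G(26) = 0.
Combined Grundy value = 0 ⊕ 0 = 0.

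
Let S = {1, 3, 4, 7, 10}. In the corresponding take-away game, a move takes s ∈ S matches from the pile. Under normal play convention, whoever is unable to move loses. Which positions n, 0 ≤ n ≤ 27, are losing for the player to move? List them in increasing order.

0, 2, 8, 13, 19, 21, 27

G(0) = 0
G(1) = mex{0} = 1
G(2) = mex{1} = 0
G(3) = mex{0,0} = 1
G(4) = mex{1,1,0} = 2
G(5) = mex{2,0,1} = 3
G(6) = mex{3,1,0} = 2
G(7) = mex{2,2,1,0} = 3
G(8) = mex{3,3,2,1} = 0
G(9) = mex{0,2,3,0} = 1
G(10) = mex{1,3,2,1,0} = 4
G(11) = mex{4,0,3,2,1} = 5
G(12) = mex{5,1,0,3,0} = 2
G(13) = mex{2,4,1,2,1} = 0
G(14) = mex{0,5,4,3,2} = 1
G(15) = mex{1,2,5,0,3} = 4
G(16) = mex{4,0,2,1,2} = 3
G(17) = mex{3,1,0,4,3} = 2
G(18) = mex{2,4,1,5,0} = 3
G(19) = mex{3,3,4,2,1} = 0
G(20) = mex{0,2,3,0,4} = 1
G(21) = mex{1,3,2,1,5} = 0
G(22) = mex{0,0,3,4,2} = 1
G(23) = mex{1,1,0,3,0} = 2
G(24) = mex{2,0,1,2,1} = 3
G(25) = mex{3,1,0,3,4} = 2
G(26) = mex{2,2,1,0,3} = 4
G(27) = mex{4,3,2,1,2} = 0
P-positions are exactly the n with G(n) = 0.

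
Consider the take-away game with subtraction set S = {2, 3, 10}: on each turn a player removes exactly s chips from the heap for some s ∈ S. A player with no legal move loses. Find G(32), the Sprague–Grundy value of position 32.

G(0) = 0
G(1) = mex{} = 0
G(2) = mex{0} = 1
G(3) = mex{0,0} = 1
G(4) = mex{1,0} = 2
G(5) = mex{1,1} = 0
G(6) = mex{2,1} = 0
G(7) = mex{0,2} = 1
G(8) = mex{0,0} = 1
G(9) = mex{1,0} = 2
G(10) = mex{1,1,0} = 2
G(11) = mex{2,1,0} = 3
G(12) = mex{2,2,1} = 0
G(13) = mex{3,2,1} = 0
G(14) = mex{0,3,2} = 1
G(15) = mex{0,0,0} = 1
G(16) = mex{1,0,0} = 2
G(17) = mex{1,1,1} = 0
G(18) = mex{2,1,1} = 0
G(19) = mex{0,2,2} = 1
G(20) = mex{0,0,2} = 1
G(21) = mex{1,0,3} = 2
G(22) = mex{1,1,0} = 2
G(23) = mex{2,1,0} = 3
G(24) = mex{2,2,1} = 0
G(25) = mex{3,2,1} = 0
G(26) = mex{0,3,2} = 1
G(27) = mex{0,0,0} = 1
G(28) = mex{1,0,0} = 2
G(29) = mex{1,1,1} = 0
G(30) = mex{2,1,1} = 0
G(31) = mex{0,2,2} = 1
G(32) = mex{0,0,2} = 1

1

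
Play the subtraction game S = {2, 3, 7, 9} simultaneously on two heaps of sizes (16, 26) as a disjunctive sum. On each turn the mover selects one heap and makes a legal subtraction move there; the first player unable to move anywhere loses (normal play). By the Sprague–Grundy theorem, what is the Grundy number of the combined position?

All heaps use S = {2, 3, 7, 9}:
G(0) = 0
G(1) = mex{} = 0
G(2) = mex{0} = 1
G(3) = mex{0,0} = 1
G(4) = mex{1,0} = 2
G(5) = mex{1,1} = 0
G(6) = mex{2,1} = 0
G(7) = mex{0,2,0} = 1
G(8) = mex{0,0,0} = 1
G(9) = mex{1,0,1,0} = 2
G(10) = mex{1,1,1,0} = 2
G(11) = mex{2,1,2,1} = 0
G(12) = mex{2,2,0,1} = 3
G(13) = mex{0,2,0,2} = 1
G(14) = mex{3,0,1,0} = 2
G(15) = mex{1,3,1,0} = 2
G(16) = mex{2,1,2,1} = 0
G(17) = mex{2,2,2,1} = 0
G(18) = mex{0,2,0,2} = 1
G(19) = mex{0,0,3,2} = 1
G(20) = mex{1,0,1,0} = 2
G(21) = mex{1,1,2,3} = 0
G(22) = mex{2,1,2,1} = 0
G(23) = mex{0,2,0,2} = 1
G(24) = mex{0,0,0,2} = 1
G(25) = mex{1,0,1,0} = 2
G(26) = mex{1,1,1,0} = 2
Heap A: G(16) = 0.
Heap B: G(26) = 2.
Combined Grundy value = 0 ⊕ 2 = 2.

2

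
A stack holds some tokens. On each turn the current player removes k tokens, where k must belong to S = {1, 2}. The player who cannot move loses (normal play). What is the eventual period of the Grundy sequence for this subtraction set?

3

G(0) = 0
G(1) = mex{0} = 1
G(2) = mex{1,0} = 2
G(3) = mex{2,1} = 0
G(4) = mex{0,2} = 1
G(5) = mex{1,0} = 2
G(6) = mex{2,1} = 0
G(7) = mex{0,2} = 1
G(8) = mex{1,0} = 2
G(9) = mex{2,1} = 0
G(10) = mex{0,2} = 1
G(11) = mex{1,0} = 2
G(12) = mex{2,1} = 0
G(13) = mex{0,2} = 1
G(14) = mex{1,0} = 2
G(n+3) = G(n) holds for n = 0,…,1 (a full window of length max(S) = 2), so the sequence is purely periodic with period 3.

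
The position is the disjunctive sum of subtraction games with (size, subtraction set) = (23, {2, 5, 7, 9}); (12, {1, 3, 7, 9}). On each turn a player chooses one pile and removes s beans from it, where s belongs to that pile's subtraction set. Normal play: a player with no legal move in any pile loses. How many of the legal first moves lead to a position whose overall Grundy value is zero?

Pile A, S = {2, 5, 7, 9}:
G(0) = 0
G(1) = mex{} = 0
G(2) = mex{0} = 1
G(3) = mex{0} = 1
G(4) = mex{1} = 0
G(5) = mex{1,0} = 2
G(6) = mex{0,0} = 1
G(7) = mex{2,1,0} = 3
G(8) = mex{1,1,0} = 2
G(9) = mex{3,0,1,0} = 2
G(10) = mex{2,2,1,0} = 3
G(11) = mex{2,1,0,1} = 3
G(12) = mex{3,3,2,1} = 0
G(13) = mex{3,2,1,0} = 4
G(14) = mex{0,2,3,2} = 1
G(15) = mex{4,3,2,1} = 0
G(16) = mex{1,3,2,3} = 0
G(17) = mex{0,0,3,2} = 1
G(18) = mex{0,4,3,2} = 1
G(19) = mex{1,1,0,3} = 2
G(20) = mex{1,0,4,3} = 2
G(21) = mex{2,0,1,0} = 3
G(22) = mex{2,1,0,4} = 3
G(23) = mex{3,1,0,1} = 2
G_A(23) = 2.
Pile B, S = {1, 3, 7, 9}:
n :  0  1  2  3  4  5  6  7  8  9 10 11 12
G :  0  1  0  1  0  1  0  1  0  1  0  1  0
G_B(12) = 0.
Combined Grundy value = 2 ⊕ 0 = 2.
A winning move leaves total XOR = 0, i.e. changes one component's Grundy value g to g ⊕ X where X is the current total.
Pile A: need g' = 2⊕2 = 0. Options: 23−2→G=3, 23−5→G=1, 23−7→G=0, 23−9→G=1. Hits: 1.
Pile B: need g' = 0⊕2 = 2. Options: 12−1→G=1, 12−3→G=1, 12−7→G=1, 12−9→G=1. Hits: 0.

1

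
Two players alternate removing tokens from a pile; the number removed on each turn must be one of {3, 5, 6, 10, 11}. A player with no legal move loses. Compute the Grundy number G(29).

4

G(0) = 0
G(1) = mex{} = 0
G(2) = mex{} = 0
G(3) = mex{0} = 1
G(4) = mex{0} = 1
G(5) = mex{0,0} = 1
G(6) = mex{1,0,0} = 2
G(7) = mex{1,0,0} = 2
G(8) = mex{1,1,0} = 2
G(9) = mex{2,1,1} = 0
G(10) = mex{2,1,1,0} = 3
G(11) = mex{2,2,1,0,0} = 3
G(12) = mex{0,2,2,0,0} = 1
G(13) = mex{3,2,2,1,0} = 4
G(14) = mex{3,0,2,1,1} = 4
G(15) = mex{1,3,0,1,1} = 2
G(16) = mex{4,3,3,2,1} = 0
G(17) = mex{4,1,3,2,2} = 0
G(18) = mex{2,4,1,2,2} = 0
G(19) = mex{0,4,4,0,2} = 1
G(20) = mex{0,2,4,3,0} = 1
G(21) = mex{0,0,2,3,3} = 1
G(22) = mex{1,0,0,1,3} = 2
G(23) = mex{1,0,0,4,1} = 2
G(24) = mex{1,1,0,4,4} = 2
G(25) = mex{2,1,1,2,4} = 0
G(26) = mex{2,1,1,0,2} = 3
G(27) = mex{2,2,1,0,0} = 3
G(28) = mex{0,2,2,0,0} = 1
G(29) = mex{3,2,2,1,0} = 4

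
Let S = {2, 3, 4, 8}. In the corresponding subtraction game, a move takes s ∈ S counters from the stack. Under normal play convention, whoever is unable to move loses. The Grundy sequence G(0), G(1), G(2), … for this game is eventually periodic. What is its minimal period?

6

G(0) = 0
G(1) = mex{} = 0
G(2) = mex{0} = 1
G(3) = mex{0,0} = 1
G(4) = mex{1,0,0} = 2
G(5) = mex{1,1,0} = 2
G(6) = mex{2,1,1} = 0
G(7) = mex{2,2,1} = 0
G(8) = mex{0,2,2,0} = 1
G(9) = mex{0,0,2,0} = 1
G(10) = mex{1,0,0,1} = 2
G(11) = mex{1,1,0,1} = 2
G(12) = mex{2,1,1,2} = 0
G(13) = mex{2,2,1,2} = 0
G(14) = mex{0,2,2,0} = 1
G(15) = mex{0,0,2,0} = 1
G(n+6) = G(n) holds for n = 0,…,7 (a full window of length max(S) = 8), so the sequence is purely periodic with period 6.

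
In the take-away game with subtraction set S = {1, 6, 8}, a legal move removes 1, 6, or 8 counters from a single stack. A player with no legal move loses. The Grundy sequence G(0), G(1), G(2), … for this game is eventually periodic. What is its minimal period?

G(0) = 0
G(1) = mex{0} = 1
G(2) = mex{1} = 0
G(3) = mex{0} = 1
G(4) = mex{1} = 0
G(5) = mex{0} = 1
G(6) = mex{1,0} = 2
G(7) = mex{2,1} = 0
G(8) = mex{0,0,0} = 1
G(9) = mex{1,1,1} = 0
G(10) = mex{0,0,0} = 1
G(11) = mex{1,1,1} = 0
G(12) = mex{0,2,0} = 1
G(13) = mex{1,0,1} = 2
G(14) = mex{2,1,2} = 0
G(15) = mex{0,0,0} = 1
G(16) = mex{1,1,1} = 0
G(n+7) = G(n) holds for n = 0,…,7 (a full window of length max(S) = 8), so the sequence is purely periodic with period 7.

7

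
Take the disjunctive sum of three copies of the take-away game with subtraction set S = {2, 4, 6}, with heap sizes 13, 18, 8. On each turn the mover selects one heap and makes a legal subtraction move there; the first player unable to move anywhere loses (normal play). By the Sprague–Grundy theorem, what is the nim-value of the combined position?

3

All heaps use S = {2, 4, 6}:
n :  0  1  2  3  4  5  6  7  8  9 10 11 12 13 14 15 16 17 18
G :  0  0  1  1  2  2  3  3  0  0  1  1  2  2  3  3  0  0  1
Heap A: G(13) = 2.
Heap B: G(18) = 1.
Heap C: G(8) = 0.
Combined Grundy value = 2 ⊕ 1 ⊕ 0 = 3.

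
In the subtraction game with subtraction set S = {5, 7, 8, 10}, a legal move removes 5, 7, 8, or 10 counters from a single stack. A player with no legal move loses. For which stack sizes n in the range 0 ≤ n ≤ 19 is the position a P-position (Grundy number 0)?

G(0) = 0
G(1) = mex{} = 0
G(2) = mex{} = 0
G(3) = mex{} = 0
G(4) = mex{} = 0
G(5) = mex{0} = 1
G(6) = mex{0} = 1
G(7) = mex{0,0} = 1
G(8) = mex{0,0,0} = 1
G(9) = mex{0,0,0} = 1
G(10) = mex{1,0,0,0} = 2
G(11) = mex{1,0,0,0} = 2
G(12) = mex{1,1,0,0} = 2
G(13) = mex{1,1,1,0} = 2
G(14) = mex{1,1,1,0} = 2
G(15) = mex{2,1,1,1} = 0
G(16) = mex{2,1,1,1} = 0
G(17) = mex{2,2,1,1} = 0
G(18) = mex{2,2,2,1} = 0
G(19) = mex{2,2,2,1} = 0
P-positions are exactly the n with G(n) = 0.

0, 1, 2, 3, 4, 15, 16, 17, 18, 19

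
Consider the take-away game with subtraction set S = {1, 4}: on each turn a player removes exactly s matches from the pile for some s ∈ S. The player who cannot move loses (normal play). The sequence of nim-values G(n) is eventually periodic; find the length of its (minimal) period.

5

n :  0  1  2  3  4  5  6  7  8  9 10 11 12 13 14
G :  0  1  0  1  2  0  1  0  1  2  0  1  0  1  2
G(n+5) = G(n) holds for n = 0,…,3 (a full window of length max(S) = 4), so the sequence is purely periodic with period 5.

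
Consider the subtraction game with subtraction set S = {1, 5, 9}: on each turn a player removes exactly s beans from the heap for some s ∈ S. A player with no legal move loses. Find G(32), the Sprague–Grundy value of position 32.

0

G(0) = 0
G(1) = mex{0} = 1
G(2) = mex{1} = 0
G(3) = mex{0} = 1
G(4) = mex{1} = 0
G(5) = mex{0,0} = 1
G(6) = mex{1,1} = 0
G(7) = mex{0,0} = 1
G(8) = mex{1,1} = 0
G(9) = mex{0,0,0} = 1
G(10) = mex{1,1,1} = 0
G(11) = mex{0,0,0} = 1
G(12) = mex{1,1,1} = 0
G(13) = mex{0,0,0} = 1
G(14) = mex{1,1,1} = 0
G(15) = mex{0,0,0} = 1
G(16) = mex{1,1,1} = 0
G(17) = mex{0,0,0} = 1
G(18) = mex{1,1,1} = 0
G(19) = mex{0,0,0} = 1
G(20) = mex{1,1,1} = 0
G(21) = mex{0,0,0} = 1
G(22) = mex{1,1,1} = 0
G(23) = mex{0,0,0} = 1
G(24) = mex{1,1,1} = 0
G(25) = mex{0,0,0} = 1
G(26) = mex{1,1,1} = 0
G(27) = mex{0,0,0} = 1
G(28) = mex{1,1,1} = 0
G(29) = mex{0,0,0} = 1
G(30) = mex{1,1,1} = 0
G(31) = mex{0,0,0} = 1
G(32) = mex{1,1,1} = 0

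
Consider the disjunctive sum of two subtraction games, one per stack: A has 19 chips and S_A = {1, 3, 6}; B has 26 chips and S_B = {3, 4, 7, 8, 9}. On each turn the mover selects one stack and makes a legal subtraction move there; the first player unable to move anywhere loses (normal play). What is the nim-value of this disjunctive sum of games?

1

Stack A, S = {1, 3, 6}:
G(0) = 0
G(1) = mex{0} = 1
G(2) = mex{1} = 0
G(3) = mex{0,0} = 1
G(4) = mex{1,1} = 0
G(5) = mex{0,0} = 1
G(6) = mex{1,1,0} = 2
G(7) = mex{2,0,1} = 3
G(8) = mex{3,1,0} = 2
G(9) = mex{2,2,1} = 0
G(10) = mex{0,3,0} = 1
G(11) = mex{1,2,1} = 0
G(12) = mex{0,0,2} = 1
G(13) = mex{1,1,3} = 0
G(14) = mex{0,0,2} = 1
G(15) = mex{1,1,0} = 2
G(16) = mex{2,0,1} = 3
G(17) = mex{3,1,0} = 2
G(18) = mex{2,2,1} = 0
G(19) = mex{0,3,0} = 1
G_A(19) = 1.
Stack B, S = {3, 4, 7, 8, 9}:
n :  0  1  2  3  4  5  6  7  8  9 10 11 12 13 14 15 16 17 18 19 20 21 22 23 24 25 26
G :  0  0  0  1  1  1  2  2  2  3  3  3  0  0  0  1  1  1  2  2  2  3  3  3  0  0  0
G_B(26) = 0.
Combined Grundy value = 1 ⊕ 0 = 1.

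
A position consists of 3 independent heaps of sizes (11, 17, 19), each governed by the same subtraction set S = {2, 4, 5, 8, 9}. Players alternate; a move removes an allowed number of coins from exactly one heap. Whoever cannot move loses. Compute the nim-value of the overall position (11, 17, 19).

3

All heaps use S = {2, 4, 5, 8, 9}:
n :  0  1  2  3  4  5  6  7  8  9 10 11 12 13 14 15 16 17 18 19
G :  0  0  1  1  2  2  3  0  4  1  5  2  3  0  0  1  1  2  2  3
Heap A: G(11) = 2.
Heap B: G(17) = 2.
Heap C: G(19) = 3.
Combined Grundy value = 2 ⊕ 2 ⊕ 3 = 3.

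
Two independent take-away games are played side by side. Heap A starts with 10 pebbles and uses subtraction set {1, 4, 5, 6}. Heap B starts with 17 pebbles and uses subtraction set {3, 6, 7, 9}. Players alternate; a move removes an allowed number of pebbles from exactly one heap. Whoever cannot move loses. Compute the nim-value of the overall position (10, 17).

Heap A, S = {1, 4, 5, 6}:
G(0) = 0
G(1) = mex{0} = 1
G(2) = mex{1} = 0
G(3) = mex{0} = 1
G(4) = mex{1,0} = 2
G(5) = mex{2,1,0} = 3
G(6) = mex{3,0,1,0} = 2
G(7) = mex{2,1,0,1} = 3
G(8) = mex{3,2,1,0} = 4
G(9) = mex{4,3,2,1} = 0
G(10) = mex{0,2,3,2} = 1
G_A(10) = 1.
Heap B, S = {3, 6, 7, 9}:
G(0) = 0
G(1) = mex{} = 0
G(2) = mex{} = 0
G(3) = mex{0} = 1
G(4) = mex{0} = 1
G(5) = mex{0} = 1
G(6) = mex{1,0} = 2
G(7) = mex{1,0,0} = 2
G(8) = mex{1,0,0} = 2
G(9) = mex{2,1,0,0} = 3
G(10) = mex{2,1,1,0} = 3
G(11) = mex{2,1,1,0} = 3
G(12) = mex{3,2,1,1} = 0
G(13) = mex{3,2,2,1} = 0
G(14) = mex{3,2,2,1} = 0
G(15) = mex{0,3,2,2} = 1
G(16) = mex{0,3,3,2} = 1
G(17) = mex{0,3,3,2} = 1
G_B(17) = 1.
Combined Grundy value = 1 ⊕ 1 = 0.

0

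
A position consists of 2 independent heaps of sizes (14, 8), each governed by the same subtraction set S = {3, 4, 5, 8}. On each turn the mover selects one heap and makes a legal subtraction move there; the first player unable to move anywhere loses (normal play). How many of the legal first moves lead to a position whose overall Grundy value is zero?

All heaps use S = {3, 4, 5, 8}:
n :  0  1  2  3  4  5  6  7  8  9 10 11 12 13 14
G :  0  0  0  1  1  1  2  2  2  3  3  0  0  0  1
Heap A: G(14) = 1.
Heap B: G(8) = 2.
Combined Grundy value = 1 ⊕ 2 = 3.
A winning move leaves total XOR = 0, i.e. changes one component's Grundy value g to g ⊕ X where X is the current total.
Heap A: need g' = 1⊕3 = 2. Options: 14−3→G=0, 14−4→G=3, 14−5→G=3, 14−8→G=2. Hits: 1.
Heap B: need g' = 2⊕3 = 1. Options: 8−3→G=1, 8−4→G=1, 8−5→G=1, 8−8→G=0. Hits: 3.

4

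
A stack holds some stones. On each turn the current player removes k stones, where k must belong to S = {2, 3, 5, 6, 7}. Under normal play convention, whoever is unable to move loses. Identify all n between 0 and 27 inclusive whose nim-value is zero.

G(0) = 0
G(1) = mex{} = 0
G(2) = mex{0} = 1
G(3) = mex{0,0} = 1
G(4) = mex{1,0} = 2
G(5) = mex{1,1,0} = 2
G(6) = mex{2,1,0,0} = 3
G(7) = mex{2,2,1,0,0} = 3
G(8) = mex{3,2,1,1,0} = 4
G(9) = mex{3,3,2,1,1} = 0
G(10) = mex{4,3,2,2,1} = 0
G(11) = mex{0,4,3,2,2} = 1
G(12) = mex{0,0,3,3,2} = 1
G(13) = mex{1,0,4,3,3} = 2
G(14) = mex{1,1,0,4,3} = 2
G(15) = mex{2,1,0,0,4} = 3
G(16) = mex{2,2,1,0,0} = 3
G(17) = mex{3,2,1,1,0} = 4
G(18) = mex{3,3,2,1,1} = 0
G(19) = mex{4,3,2,2,1} = 0
G(20) = mex{0,4,3,2,2} = 1
G(21) = mex{0,0,3,3,2} = 1
G(22) = mex{1,0,4,3,3} = 2
G(23) = mex{1,1,0,4,3} = 2
G(24) = mex{2,1,0,0,4} = 3
G(25) = mex{2,2,1,0,0} = 3
G(26) = mex{3,2,1,1,0} = 4
G(27) = mex{3,3,2,1,1} = 0
P-positions are exactly the n with G(n) = 0.

0, 1, 9, 10, 18, 19, 27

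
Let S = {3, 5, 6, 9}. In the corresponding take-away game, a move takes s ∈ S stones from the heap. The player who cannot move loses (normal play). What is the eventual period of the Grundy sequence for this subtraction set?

G(0) = 0
G(1) = mex{} = 0
G(2) = mex{} = 0
G(3) = mex{0} = 1
G(4) = mex{0} = 1
G(5) = mex{0,0} = 1
G(6) = mex{1,0,0} = 2
G(7) = mex{1,0,0} = 2
G(8) = mex{1,1,0} = 2
G(9) = mex{2,1,1,0} = 3
G(10) = mex{2,1,1,0} = 3
G(11) = mex{2,2,1,0} = 3
G(12) = mex{3,2,2,1} = 0
G(13) = mex{3,2,2,1} = 0
G(14) = mex{3,3,2,1} = 0
G(15) = mex{0,3,3,2} = 1
G(16) = mex{0,3,3,2} = 1
G(17) = mex{0,0,3,2} = 1
G(18) = mex{1,0,0,3} = 2
G(19) = mex{1,0,0,3} = 2
G(20) = mex{1,1,0,3} = 2
G(21) = mex{2,1,1,0} = 3
G(22) = mex{2,1,1,0} = 3
G(23) = mex{2,2,1,0} = 3
G(24) = mex{3,2,2,1} = 0
G(25) = mex{3,2,2,1} = 0
G(n+12) = G(n) holds for n = 0,…,8 (a full window of length max(S) = 9), so the sequence is purely periodic with period 12.

12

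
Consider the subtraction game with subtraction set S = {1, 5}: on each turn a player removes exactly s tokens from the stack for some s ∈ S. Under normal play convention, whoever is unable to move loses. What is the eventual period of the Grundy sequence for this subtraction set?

2

n :  0  1  2  3  4  5  6  7  8  9 10 11 12 13 14
G :  0  1  0  1  0  1  0  1  0  1  0  1  0  1  0
G(n+2) = G(n) holds for n = 0,…,4 (a full window of length max(S) = 5), so the sequence is purely periodic with period 2.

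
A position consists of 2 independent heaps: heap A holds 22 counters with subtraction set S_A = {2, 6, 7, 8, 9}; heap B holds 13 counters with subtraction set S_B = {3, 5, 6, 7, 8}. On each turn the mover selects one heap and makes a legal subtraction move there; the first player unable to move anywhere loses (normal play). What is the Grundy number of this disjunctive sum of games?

1

Heap A, S = {2, 6, 7, 8, 9}:
G(0) = 0
G(1) = mex{} = 0
G(2) = mex{0} = 1
G(3) = mex{0} = 1
G(4) = mex{1} = 0
G(5) = mex{1} = 0
G(6) = mex{0,0} = 1
G(7) = mex{0,0,0} = 1
G(8) = mex{1,1,0,0} = 2
G(9) = mex{1,1,1,0,0} = 2
G(10) = mex{2,0,1,1,0} = 3
G(11) = mex{2,0,0,1,1} = 3
G(12) = mex{3,1,0,0,1} = 2
G(13) = mex{3,1,1,0,0} = 2
G(14) = mex{2,2,1,1,0} = 3
G(15) = mex{2,2,2,1,1} = 0
G(16) = mex{3,3,2,2,1} = 0
G(17) = mex{0,3,3,2,2} = 1
G(18) = mex{0,2,3,3,2} = 1
G(19) = mex{1,2,2,3,3} = 0
G(20) = mex{1,3,2,2,3} = 0
G(21) = mex{0,0,3,2,2} = 1
G(22) = mex{0,0,0,3,2} = 1
G_A(22) = 1.
Heap B, S = {3, 5, 6, 7, 8}:
n :  0  1  2  3  4  5  6  7  8  9 10 11 12 13
G :  0  0  0  1  1  1  2  2  2  3  3  0  0  0
G_B(13) = 0.
Combined Grundy value = 1 ⊕ 0 = 1.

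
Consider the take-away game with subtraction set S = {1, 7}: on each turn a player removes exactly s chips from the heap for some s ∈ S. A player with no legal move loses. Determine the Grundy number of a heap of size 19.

G(0) = 0
G(1) = mex{0} = 1
G(2) = mex{1} = 0
G(3) = mex{0} = 1
G(4) = mex{1} = 0
G(5) = mex{0} = 1
G(6) = mex{1} = 0
G(7) = mex{0,0} = 1
G(8) = mex{1,1} = 0
G(9) = mex{0,0} = 1
G(10) = mex{1,1} = 0
G(11) = mex{0,0} = 1
G(12) = mex{1,1} = 0
G(13) = mex{0,0} = 1
G(14) = mex{1,1} = 0
G(15) = mex{0,0} = 1
G(16) = mex{1,1} = 0
G(17) = mex{0,0} = 1
G(18) = mex{1,1} = 0
G(19) = mex{0,0} = 1

1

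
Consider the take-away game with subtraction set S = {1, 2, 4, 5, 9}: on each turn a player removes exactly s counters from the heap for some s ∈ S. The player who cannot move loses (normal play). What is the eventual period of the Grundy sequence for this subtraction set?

13

n :  0  1  2  3  4  5  6  7  8  9 10 11 12 13 14 15 16 17 18 19 20 21 22 23 24 25 26 27
G :  0  1  2  0  1  2  0  1  2  3  4  5  3  0  1  2  0  1  2  0  1  2  3  4  5  3  0  1
G(n+13) = G(n) holds for n = 0,…,8 (a full window of length max(S) = 9), so the sequence is purely periodic with period 13.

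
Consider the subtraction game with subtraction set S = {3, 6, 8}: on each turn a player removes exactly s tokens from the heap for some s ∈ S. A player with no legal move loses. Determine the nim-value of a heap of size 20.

3

n :  0  1  2  3  4  5  6  7  8  9 10 11 12 13 14 15 16 17 18 19 20
G :  0  0  0  1  1  1  2  2  2  3  3  0  0  0  1  1  1  2  2  2  3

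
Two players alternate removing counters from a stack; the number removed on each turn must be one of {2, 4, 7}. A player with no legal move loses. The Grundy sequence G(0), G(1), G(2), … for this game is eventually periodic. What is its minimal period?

n :  0  1  2  3  4  5  6  7  8  9 10 11 12 13 14 15 16 17 18 19
G :  0  0  1  1  2  2  0  3  1  0  2  1  0  2  1  0  2  1  0  2
From n = 8 onward G(n+3) = G(n); since this holds over max(S) = 7 consecutive positions the period is 3 (pre-period 8).

3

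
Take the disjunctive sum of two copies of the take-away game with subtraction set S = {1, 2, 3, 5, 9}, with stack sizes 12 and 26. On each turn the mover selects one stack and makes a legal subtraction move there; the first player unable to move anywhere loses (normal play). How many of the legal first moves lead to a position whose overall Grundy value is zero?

All stacks use S = {1, 2, 3, 5, 9}:
n :  0  1  2  3  4  5  6  7  8  9 10 11 12 13 14 15 16 17 18 19 20 21 22 23 24 25 26
G :  0  1  2  3  0  1  2  3  0  1  2  3  0  1  2  3  0  1  2  3  0  1  2  3  0  1  2
Stack A: G(12) = 0.
Stack B: G(26) = 2.
Combined Grundy value = 0 ⊕ 2 = 2.
A winning move leaves total XOR = 0, i.e. changes one component's Grundy value g to g ⊕ X where X is the current total.
Stack A: need g' = 0⊕2 = 2. Options: 12−1→G=3, 12−2→G=2, 12−3→G=1, 12−5→G=3, 12−9→G=3. Hits: 1.
Stack B: need g' = 2⊕2 = 0. Options: 26−1→G=1, 26−2→G=0, 26−3→G=3, 26−5→G=1, 26−9→G=1. Hits: 1.

2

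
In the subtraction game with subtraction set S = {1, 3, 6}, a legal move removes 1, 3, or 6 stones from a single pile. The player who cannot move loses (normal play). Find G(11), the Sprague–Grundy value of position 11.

0

n :  0  1  2  3  4  5  6  7  8  9 10 11
G :  0  1  0  1  0  1  2  3  2  0  1  0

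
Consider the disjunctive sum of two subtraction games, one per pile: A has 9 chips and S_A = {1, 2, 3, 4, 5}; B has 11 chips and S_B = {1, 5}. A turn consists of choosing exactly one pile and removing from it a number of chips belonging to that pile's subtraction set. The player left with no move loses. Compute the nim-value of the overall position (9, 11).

2

Pile A, S = {1, 2, 3, 4, 5}:
n : 0 1 2 3 4 5 6 7 8 9
G : 0 1 2 3 4 5 0 1 2 3
G_A(9) = 3.
Pile B, S = {1, 5}:
n :  0  1  2  3  4  5  6  7  8  9 10 11
G :  0  1  0  1  0  1  0  1  0  1  0  1
G_B(11) = 1.
Combined Grundy value = 3 ⊕ 1 = 2.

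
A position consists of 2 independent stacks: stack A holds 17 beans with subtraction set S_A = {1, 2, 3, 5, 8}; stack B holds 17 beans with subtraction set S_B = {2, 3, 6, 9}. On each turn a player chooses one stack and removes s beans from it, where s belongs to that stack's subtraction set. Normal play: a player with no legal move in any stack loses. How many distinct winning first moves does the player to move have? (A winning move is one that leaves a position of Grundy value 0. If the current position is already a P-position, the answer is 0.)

Stack A, S = {1, 2, 3, 5, 8}:
n :  0  1  2  3  4  5  6  7  8  9 10 11 12 13 14 15 16 17
G :  0  1  2  3  0  1  2  3  4  5  0  1  2  3  0  1  2  3
G_A(17) = 3.
Stack B, S = {2, 3, 6, 9}:
G(0) = 0
G(1) = mex{} = 0
G(2) = mex{0} = 1
G(3) = mex{0,0} = 1
G(4) = mex{1,0} = 2
G(5) = mex{1,1} = 0
G(6) = mex{2,1,0} = 3
G(7) = mex{0,2,0} = 1
G(8) = mex{3,0,1} = 2
G(9) = mex{1,3,1,0} = 2
G(10) = mex{2,1,2,0} = 3
G(11) = mex{2,2,0,1} = 3
G(12) = mex{3,2,3,1} = 0
G(13) = mex{3,3,1,2} = 0
G(14) = mex{0,3,2,0} = 1
G(15) = mex{0,0,2,3} = 1
G(16) = mex{1,0,3,1} = 2
G(17) = mex{1,1,3,2} = 0
G_B(17) = 0.
Combined Grundy value = 3 ⊕ 0 = 3.
A winning move leaves total XOR = 0, i.e. changes one component's Grundy value g to g ⊕ X where X is the current total.
Stack A: need g' = 3⊕3 = 0. Options: 17−1→G=2, 17−2→G=1, 17−3→G=0, 17−5→G=2, 17−8→G=5. Hits: 1.
Stack B: need g' = 0⊕3 = 3. Options: 17−2→G=1, 17−3→G=1, 17−6→G=3, 17−9→G=2. Hits: 1.

2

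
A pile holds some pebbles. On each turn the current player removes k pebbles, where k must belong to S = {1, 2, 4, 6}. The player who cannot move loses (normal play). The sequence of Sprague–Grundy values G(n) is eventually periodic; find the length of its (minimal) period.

8

G(0) = 0
G(1) = mex{0} = 1
G(2) = mex{1,0} = 2
G(3) = mex{2,1} = 0
G(4) = mex{0,2,0} = 1
G(5) = mex{1,0,1} = 2
G(6) = mex{2,1,2,0} = 3
G(7) = mex{3,2,0,1} = 4
G(8) = mex{4,3,1,2} = 0
G(9) = mex{0,4,2,0} = 1
G(10) = mex{1,0,3,1} = 2
G(11) = mex{2,1,4,2} = 0
G(12) = mex{0,2,0,3} = 1
G(13) = mex{1,0,1,4} = 2
G(14) = mex{2,1,2,0} = 3
G(15) = mex{3,2,0,1} = 4
G(16) = mex{4,3,1,2} = 0
G(17) = mex{0,4,2,0} = 1
G(n+8) = G(n) holds for n = 0,…,5 (a full window of length max(S) = 6), so the sequence is purely periodic with period 8.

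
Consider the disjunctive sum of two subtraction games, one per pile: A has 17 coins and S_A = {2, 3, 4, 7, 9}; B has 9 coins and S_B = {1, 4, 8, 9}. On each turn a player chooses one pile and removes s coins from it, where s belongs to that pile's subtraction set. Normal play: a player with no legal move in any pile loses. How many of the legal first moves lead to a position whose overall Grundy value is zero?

Pile A, S = {2, 3, 4, 7, 9}:
n :  0  1  2  3  4  5  6  7  8  9 10 11 12 13 14 15 16 17
G :  0  0  1  1  2  2  0  3  1  4  2  0  0  1  1  2  2  0
G_A(17) = 0.
Pile B, S = {1, 4, 8, 9}:
n : 0 1 2 3 4 5 6 7 8 9
G : 0 1 0 1 2 0 1 0 1 2
G_B(9) = 2.
Combined Grundy value = 0 ⊕ 2 = 2.
A winning move leaves total XOR = 0, i.e. changes one component's Grundy value g to g ⊕ X where X is the current total.
Pile A: need g' = 0⊕2 = 2. Options: 17−2→G=2, 17−3→G=1, 17−4→G=1, 17−7→G=2, 17−9→G=1. Hits: 2.
Pile B: need g' = 2⊕2 = 0. Options: 9−1→G=1, 9−4→G=0, 9−8→G=1, 9−9→G=0. Hits: 2.

4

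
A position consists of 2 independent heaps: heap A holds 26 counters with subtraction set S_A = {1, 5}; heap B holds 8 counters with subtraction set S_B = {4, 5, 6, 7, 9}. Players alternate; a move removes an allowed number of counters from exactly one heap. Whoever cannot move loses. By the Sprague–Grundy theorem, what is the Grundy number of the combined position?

Heap A, S = {1, 5}:
G(0) = 0
G(1) = mex{0} = 1
G(2) = mex{1} = 0
G(3) = mex{0} = 1
G(4) = mex{1} = 0
G(5) = mex{0,0} = 1
G(6) = mex{1,1} = 0
G(7) = mex{0,0} = 1
G(8) = mex{1,1} = 0
G(9) = mex{0,0} = 1
G(10) = mex{1,1} = 0
G(11) = mex{0,0} = 1
G(12) = mex{1,1} = 0
G(13) = mex{0,0} = 1
G(14) = mex{1,1} = 0
G(15) = mex{0,0} = 1
G(16) = mex{1,1} = 0
G(17) = mex{0,0} = 1
G(18) = mex{1,1} = 0
G(19) = mex{0,0} = 1
G(20) = mex{1,1} = 0
G(21) = mex{0,0} = 1
G(22) = mex{1,1} = 0
G(23) = mex{0,0} = 1
G(24) = mex{1,1} = 0
G(25) = mex{0,0} = 1
G(26) = mex{1,1} = 0
G_A(26) = 0.
Heap B, S = {4, 5, 6, 7, 9}:
G(0) = 0
G(1) = mex{} = 0
G(2) = mex{} = 0
G(3) = mex{} = 0
G(4) = mex{0} = 1
G(5) = mex{0,0} = 1
G(6) = mex{0,0,0} = 1
G(7) = mex{0,0,0,0} = 1
G(8) = mex{1,0,0,0} = 2
G_B(8) = 2.
Combined Grundy value = 0 ⊕ 2 = 2.

2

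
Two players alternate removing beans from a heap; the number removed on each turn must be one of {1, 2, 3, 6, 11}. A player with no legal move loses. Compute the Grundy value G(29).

G(0) = 0
G(1) = mex{0} = 1
G(2) = mex{1,0} = 2
G(3) = mex{2,1,0} = 3
G(4) = mex{3,2,1} = 0
G(5) = mex{0,3,2} = 1
G(6) = mex{1,0,3,0} = 2
G(7) = mex{2,1,0,1} = 3
G(8) = mex{3,2,1,2} = 0
G(9) = mex{0,3,2,3} = 1
G(10) = mex{1,0,3,0} = 2
G(11) = mex{2,1,0,1,0} = 3
G(12) = mex{3,2,1,2,1} = 0
G(13) = mex{0,3,2,3,2} = 1
G(14) = mex{1,0,3,0,3} = 2
G(15) = mex{2,1,0,1,0} = 3
G(16) = mex{3,2,1,2,1} = 0
G(17) = mex{0,3,2,3,2} = 1
G(18) = mex{1,0,3,0,3} = 2
G(19) = mex{2,1,0,1,0} = 3
G(20) = mex{3,2,1,2,1} = 0
G(21) = mex{0,3,2,3,2} = 1
G(22) = mex{1,0,3,0,3} = 2
G(23) = mex{2,1,0,1,0} = 3
G(24) = mex{3,2,1,2,1} = 0
G(25) = mex{0,3,2,3,2} = 1
G(26) = mex{1,0,3,0,3} = 2
G(27) = mex{2,1,0,1,0} = 3
G(28) = mex{3,2,1,2,1} = 0
G(29) = mex{0,3,2,3,2} = 1

1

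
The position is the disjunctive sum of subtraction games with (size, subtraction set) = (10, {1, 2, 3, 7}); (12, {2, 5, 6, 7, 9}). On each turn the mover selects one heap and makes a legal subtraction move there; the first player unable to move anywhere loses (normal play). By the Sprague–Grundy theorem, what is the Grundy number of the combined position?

2

Heap A, S = {1, 2, 3, 7}:
n :  0  1  2  3  4  5  6  7  8  9 10
G :  0  1  2  3  0  1  2  3  0  1  2
G_A(10) = 2.
Heap B, S = {2, 5, 6, 7, 9}:
n :  0  1  2  3  4  5  6  7  8  9 10 11 12
G :  0  0  1  1  0  2  1  3  2  2  3  3  0
G_B(12) = 0.
Combined Grundy value = 2 ⊕ 0 = 2.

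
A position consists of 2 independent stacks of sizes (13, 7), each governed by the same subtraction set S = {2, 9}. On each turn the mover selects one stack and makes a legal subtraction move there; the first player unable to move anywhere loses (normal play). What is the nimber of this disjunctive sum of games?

0

All stacks use S = {2, 9}:
G(0) = 0
G(1) = mex{} = 0
G(2) = mex{0} = 1
G(3) = mex{0} = 1
G(4) = mex{1} = 0
G(5) = mex{1} = 0
G(6) = mex{0} = 1
G(7) = mex{0} = 1
G(8) = mex{1} = 0
G(9) = mex{1,0} = 2
G(10) = mex{0,0} = 1
G(11) = mex{2,1} = 0
G(12) = mex{1,1} = 0
G(13) = mex{0,0} = 1
Stack A: G(13) = 1.
Stack B: G(7) = 1.
Combined Grundy value = 1 ⊕ 1 = 0.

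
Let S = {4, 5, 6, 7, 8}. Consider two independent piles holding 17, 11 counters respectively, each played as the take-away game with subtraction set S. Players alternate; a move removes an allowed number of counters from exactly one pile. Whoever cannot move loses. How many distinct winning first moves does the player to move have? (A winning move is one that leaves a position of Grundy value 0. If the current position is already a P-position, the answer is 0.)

7

All piles use S = {4, 5, 6, 7, 8}:
G(0) = 0
G(1) = mex{} = 0
G(2) = mex{} = 0
G(3) = mex{} = 0
G(4) = mex{0} = 1
G(5) = mex{0,0} = 1
G(6) = mex{0,0,0} = 1
G(7) = mex{0,0,0,0} = 1
G(8) = mex{1,0,0,0,0} = 2
G(9) = mex{1,1,0,0,0} = 2
G(10) = mex{1,1,1,0,0} = 2
G(11) = mex{1,1,1,1,0} = 2
G(12) = mex{2,1,1,1,1} = 0
G(13) = mex{2,2,1,1,1} = 0
G(14) = mex{2,2,2,1,1} = 0
G(15) = mex{2,2,2,2,1} = 0
G(16) = mex{0,2,2,2,2} = 1
G(17) = mex{0,0,2,2,2} = 1
Pile A: G(17) = 1.
Pile B: G(11) = 2.
Combined Grundy value = 1 ⊕ 2 = 3.
A winning move leaves total XOR = 0, i.e. changes one component's Grundy value g to g ⊕ X where X is the current total.
Pile A: need g' = 1⊕3 = 2. Options: 17−4→G=0, 17−5→G=0, 17−6→G=2, 17−7→G=2, 17−8→G=2. Hits: 3.
Pile B: need g' = 2⊕3 = 1. Options: 11−4→G=1, 11−5→G=1, 11−6→G=1, 11−7→G=1, 11−8→G=0. Hits: 4.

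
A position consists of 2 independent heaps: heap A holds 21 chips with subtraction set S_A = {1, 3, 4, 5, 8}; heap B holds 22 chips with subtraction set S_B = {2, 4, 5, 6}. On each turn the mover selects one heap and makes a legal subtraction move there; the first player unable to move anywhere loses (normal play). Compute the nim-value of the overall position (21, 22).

Heap A, S = {1, 3, 4, 5, 8}:
n :  0  1  2  3  4  5  6  7  8  9 10 11 12 13 14 15 16 17 18 19 20 21
G :  0  1  0  1  2  3  2  3  4  0  1  0  1  2  3  2  3  4  0  1  0  1
G_A(21) = 1.
Heap B, S = {2, 4, 5, 6}:
G(0) = 0
G(1) = mex{} = 0
G(2) = mex{0} = 1
G(3) = mex{0} = 1
G(4) = mex{1,0} = 2
G(5) = mex{1,0,0} = 2
G(6) = mex{2,1,0,0} = 3
G(7) = mex{2,1,1,0} = 3
G(8) = mex{3,2,1,1} = 0
G(9) = mex{3,2,2,1} = 0
G(10) = mex{0,3,2,2} = 1
G(11) = mex{0,3,3,2} = 1
G(12) = mex{1,0,3,3} = 2
G(13) = mex{1,0,0,3} = 2
G(14) = mex{2,1,0,0} = 3
G(15) = mex{2,1,1,0} = 3
G(16) = mex{3,2,1,1} = 0
G(17) = mex{3,2,2,1} = 0
G(18) = mex{0,3,2,2} = 1
G(19) = mex{0,3,3,2} = 1
G(20) = mex{1,0,3,3} = 2
G(21) = mex{1,0,0,3} = 2
G(22) = mex{2,1,0,0} = 3
G_B(22) = 3.
Combined Grundy value = 1 ⊕ 3 = 2.

2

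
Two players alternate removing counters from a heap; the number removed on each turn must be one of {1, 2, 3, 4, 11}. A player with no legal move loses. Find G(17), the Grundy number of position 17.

2

G(0) = 0
G(1) = mex{0} = 1
G(2) = mex{1,0} = 2
G(3) = mex{2,1,0} = 3
G(4) = mex{3,2,1,0} = 4
G(5) = mex{4,3,2,1} = 0
G(6) = mex{0,4,3,2} = 1
G(7) = mex{1,0,4,3} = 2
G(8) = mex{2,1,0,4} = 3
G(9) = mex{3,2,1,0} = 4
G(10) = mex{4,3,2,1} = 0
G(11) = mex{0,4,3,2,0} = 1
G(12) = mex{1,0,4,3,1} = 2
G(13) = mex{2,1,0,4,2} = 3
G(14) = mex{3,2,1,0,3} = 4
G(15) = mex{4,3,2,1,4} = 0
G(16) = mex{0,4,3,2,0} = 1
G(17) = mex{1,0,4,3,1} = 2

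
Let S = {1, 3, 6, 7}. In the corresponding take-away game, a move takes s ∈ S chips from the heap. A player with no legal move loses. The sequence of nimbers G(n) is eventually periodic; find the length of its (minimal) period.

G(0) = 0
G(1) = mex{0} = 1
G(2) = mex{1} = 0
G(3) = mex{0,0} = 1
G(4) = mex{1,1} = 0
G(5) = mex{0,0} = 1
G(6) = mex{1,1,0} = 2
G(7) = mex{2,0,1,0} = 3
G(8) = mex{3,1,0,1} = 2
G(9) = mex{2,2,1,0} = 3
G(10) = mex{3,3,0,1} = 2
G(11) = mex{2,2,1,0} = 3
G(12) = mex{3,3,2,1} = 0
G(13) = mex{0,2,3,2} = 1
G(14) = mex{1,3,2,3} = 0
G(15) = mex{0,0,3,2} = 1
G(16) = mex{1,1,2,3} = 0
G(17) = mex{0,0,3,2} = 1
G(18) = mex{1,1,0,3} = 2
G(19) = mex{2,0,1,0} = 3
G(20) = mex{3,1,0,1} = 2
G(21) = mex{2,2,1,0} = 3
G(22) = mex{3,3,0,1} = 2
G(23) = mex{2,2,1,0} = 3
G(24) = mex{3,3,2,1} = 0
G(25) = mex{0,2,3,2} = 1
G(n+12) = G(n) holds for n = 0,…,6 (a full window of length max(S) = 7), so the sequence is purely periodic with period 12.

12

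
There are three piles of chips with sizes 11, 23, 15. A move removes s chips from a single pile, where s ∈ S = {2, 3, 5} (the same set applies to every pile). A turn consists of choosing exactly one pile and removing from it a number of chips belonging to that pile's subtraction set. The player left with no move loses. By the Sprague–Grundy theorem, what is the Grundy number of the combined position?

3

All piles use S = {2, 3, 5}:
n :  0  1  2  3  4  5  6  7  8  9 10 11 12 13 14 15 16 17 18 19 20 21 22 23
G :  0  0  1  1  2  2  3  0  0  1  1  2  2  3  0  0  1  1  2  2  3  0  0  1
Pile A: G(11) = 2.
Pile B: G(23) = 1.
Pile C: G(15) = 0.
Combined Grundy value = 2 ⊕ 1 ⊕ 0 = 3.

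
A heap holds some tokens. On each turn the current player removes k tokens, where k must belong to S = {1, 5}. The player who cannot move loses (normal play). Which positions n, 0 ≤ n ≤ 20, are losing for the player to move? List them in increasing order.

0, 2, 4, 6, 8, 10, 12, 14, 16, 18, 20

G(0) = 0
G(1) = mex{0} = 1
G(2) = mex{1} = 0
G(3) = mex{0} = 1
G(4) = mex{1} = 0
G(5) = mex{0,0} = 1
G(6) = mex{1,1} = 0
G(7) = mex{0,0} = 1
G(8) = mex{1,1} = 0
G(9) = mex{0,0} = 1
G(10) = mex{1,1} = 0
G(11) = mex{0,0} = 1
G(12) = mex{1,1} = 0
G(13) = mex{0,0} = 1
G(14) = mex{1,1} = 0
G(15) = mex{0,0} = 1
G(16) = mex{1,1} = 0
G(17) = mex{0,0} = 1
G(18) = mex{1,1} = 0
G(19) = mex{0,0} = 1
G(20) = mex{1,1} = 0
P-positions are exactly the n with G(n) = 0.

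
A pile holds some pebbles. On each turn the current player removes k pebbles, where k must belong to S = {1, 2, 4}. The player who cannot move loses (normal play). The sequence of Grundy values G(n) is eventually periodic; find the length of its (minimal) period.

n :  0  1  2  3  4  5  6  7  8  9 10 11 12 13 14
G :  0  1  2  0  1  2  0  1  2  0  1  2  0  1  2
G(n+3) = G(n) holds for n = 0,…,3 (a full window of length max(S) = 4), so the sequence is purely periodic with period 3.

3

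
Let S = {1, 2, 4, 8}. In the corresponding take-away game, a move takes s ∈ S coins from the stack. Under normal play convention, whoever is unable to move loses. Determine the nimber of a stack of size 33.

0

n :  0  1  2  3  4  5  6  7  8  9 10 11 12 13 14 15 16 17 18 19 20 21 22 23 24 25 26 27 28 29 30 31 32 33
G :  0  1  2  0  1  2  0  1  2  0  1  2  0  1  2  0  1  2  0  1  2  0  1  2  0  1  2  0  1  2  0  1  2  0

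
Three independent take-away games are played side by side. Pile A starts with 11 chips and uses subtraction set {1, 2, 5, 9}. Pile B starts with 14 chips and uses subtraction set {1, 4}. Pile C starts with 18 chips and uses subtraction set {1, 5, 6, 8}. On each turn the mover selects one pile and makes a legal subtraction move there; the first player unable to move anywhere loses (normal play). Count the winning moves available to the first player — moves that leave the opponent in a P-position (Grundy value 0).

0

Pile A, S = {1, 2, 5, 9}:
G(0) = 0
G(1) = mex{0} = 1
G(2) = mex{1,0} = 2
G(3) = mex{2,1} = 0
G(4) = mex{0,2} = 1
G(5) = mex{1,0,0} = 2
G(6) = mex{2,1,1} = 0
G(7) = mex{0,2,2} = 1
G(8) = mex{1,0,0} = 2
G(9) = mex{2,1,1,0} = 3
G(10) = mex{3,2,2,1} = 0
G(11) = mex{0,3,0,2} = 1
G_A(11) = 1.
Pile B, S = {1, 4}:
n :  0  1  2  3  4  5  6  7  8  9 10 11 12 13 14
G :  0  1  0  1  2  0  1  0  1  2  0  1  0  1  2
G_B(14) = 2.
Pile C, S = {1, 5, 6, 8}:
n :  0  1  2  3  4  5  6  7  8  9 10 11 12 13 14 15 16 17 18
G :  0  1  0  1  0  1  2  3  2  3  2  0  1  0  1  0  1  2  3
G_C(18) = 3.
Combined Grundy value = 1 ⊕ 2 ⊕ 3 = 0.
A winning move leaves total XOR = 0, i.e. changes one component's Grundy value g to g ⊕ X where X is the current total.
Pile A: target g' = 1⊕0 = 1, but every legal move changes the Grundy value (mex property), so 0 moves.
Pile B: target g' = 2⊕0 = 2, but every legal move changes the Grundy value (mex property), so 0 moves.
Pile C: target g' = 3⊕0 = 3, but every legal move changes the Grundy value (mex property), so 0 moves.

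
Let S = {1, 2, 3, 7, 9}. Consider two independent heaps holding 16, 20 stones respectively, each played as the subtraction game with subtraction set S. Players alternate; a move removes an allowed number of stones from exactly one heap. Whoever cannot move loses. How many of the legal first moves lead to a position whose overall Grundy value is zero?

0

All heaps use S = {1, 2, 3, 7, 9}:
n :  0  1  2  3  4  5  6  7  8  9 10 11 12 13 14 15 16 17 18 19 20
G :  0  1  2  3  0  1  2  3  0  1  2  3  0  1  2  3  0  1  2  3  0
Heap A: G(16) = 0.
Heap B: G(20) = 0.
Combined Grundy value = 0 ⊕ 0 = 0.
A winning move leaves total XOR = 0, i.e. changes one component's Grundy value g to g ⊕ X where X is the current total.
Heap A: target g' = 0⊕0 = 0, but every legal move changes the Grundy value (mex property), so 0 moves.
Heap B: target g' = 0⊕0 = 0, but every legal move changes the Grundy value (mex property), so 0 moves.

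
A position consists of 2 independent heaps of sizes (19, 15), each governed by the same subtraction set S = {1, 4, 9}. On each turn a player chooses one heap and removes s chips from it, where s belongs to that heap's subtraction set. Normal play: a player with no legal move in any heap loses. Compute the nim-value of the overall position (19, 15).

2

All heaps use S = {1, 4, 9}:
G(0) = 0
G(1) = mex{0} = 1
G(2) = mex{1} = 0
G(3) = mex{0} = 1
G(4) = mex{1,0} = 2
G(5) = mex{2,1} = 0
G(6) = mex{0,0} = 1
G(7) = mex{1,1} = 0
G(8) = mex{0,2} = 1
G(9) = mex{1,0,0} = 2
G(10) = mex{2,1,1} = 0
G(11) = mex{0,0,0} = 1
G(12) = mex{1,1,1} = 0
G(13) = mex{0,2,2} = 1
G(14) = mex{1,0,0} = 2
G(15) = mex{2,1,1} = 0
G(16) = mex{0,0,0} = 1
G(17) = mex{1,1,1} = 0
G(18) = mex{0,2,2} = 1
G(19) = mex{1,0,0} = 2
Heap A: G(19) = 2.
Heap B: G(15) = 0.
Combined Grundy value = 2 ⊕ 0 = 2.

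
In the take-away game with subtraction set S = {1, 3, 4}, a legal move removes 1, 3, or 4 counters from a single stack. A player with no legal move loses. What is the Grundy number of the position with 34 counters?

2

G(0) = 0
G(1) = mex{0} = 1
G(2) = mex{1} = 0
G(3) = mex{0,0} = 1
G(4) = mex{1,1,0} = 2
G(5) = mex{2,0,1} = 3
G(6) = mex{3,1,0} = 2
G(7) = mex{2,2,1} = 0
G(8) = mex{0,3,2} = 1
G(9) = mex{1,2,3} = 0
G(10) = mex{0,0,2} = 1
G(11) = mex{1,1,0} = 2
G(12) = mex{2,0,1} = 3
G(13) = mex{3,1,0} = 2
G(14) = mex{2,2,1} = 0
G(15) = mex{0,3,2} = 1
G(16) = mex{1,2,3} = 0
G(17) = mex{0,0,2} = 1
G(18) = mex{1,1,0} = 2
G(19) = mex{2,0,1} = 3
G(20) = mex{3,1,0} = 2
G(21) = mex{2,2,1} = 0
G(22) = mex{0,3,2} = 1
G(23) = mex{1,2,3} = 0
G(24) = mex{0,0,2} = 1
G(25) = mex{1,1,0} = 2
G(26) = mex{2,0,1} = 3
G(27) = mex{3,1,0} = 2
G(28) = mex{2,2,1} = 0
G(29) = mex{0,3,2} = 1
G(30) = mex{1,2,3} = 0
G(31) = mex{0,0,2} = 1
G(32) = mex{1,1,0} = 2
G(33) = mex{2,0,1} = 3
G(34) = mex{3,1,0} = 2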